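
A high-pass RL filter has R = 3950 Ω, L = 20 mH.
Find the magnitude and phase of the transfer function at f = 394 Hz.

Step 1 — Angular frequency: ω = 2π·394 = 2476 rad/s.
Step 2 — Transfer function: H(jω) = jωL/(R + jωL).
Step 3 — Numerator jωL = j·49.51; denominator R + jωL = 3950 + j49.51.
Step 4 — H = 0.0001571 + j0.01253.
Step 5 — Magnitude: |H| = 0.01253 (-38.0 dB); phase: φ = 89.3°.

|H| = 0.01253 (-38.0 dB), φ = 89.3°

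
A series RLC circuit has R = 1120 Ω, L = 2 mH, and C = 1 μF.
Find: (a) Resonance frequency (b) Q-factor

Step 1 — Resonance condition Im(Z)=0 gives ω₀ = 1/√(LC).
Step 2 — ω₀ = 1/√(0.002·1e-06) = 2.236e+04 rad/s.
Step 3 — f₀ = ω₀/(2π) = 3559 Hz.
Step 4 — Series Q: Q = ω₀L/R = 2.236e+04·0.002/1120 = 0.03993.

(a) f₀ = 3559 Hz  (b) Q = 0.03993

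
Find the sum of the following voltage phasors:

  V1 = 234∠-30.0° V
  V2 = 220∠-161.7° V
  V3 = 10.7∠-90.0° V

Step 1 — Convert each phasor to rectangular form:
  V1 = 234·(cos(-30.0°) + j·sin(-30.0°)) = 202.6 - j117 V
  V2 = 220·(cos(-161.7°) + j·sin(-161.7°)) = -208.9 - j69.08 V
  V3 = 10.7·(cos(-90.0°) + j·sin(-90.0°)) = 0 - j10.7 V
Step 2 — Sum components: V_total = -6.224 - j196.8 V.
Step 3 — Convert to polar: |V_total| = 196.9 V, ∠V_total = -91.8°.

V_total = 196.9∠-91.8° V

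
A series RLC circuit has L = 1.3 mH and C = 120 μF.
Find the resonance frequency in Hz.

Step 1 — Resonance condition Im(Z)=0 gives ω₀ = 1/√(LC).
Step 2 — ω₀ = 1/√(0.0013·0.00012) = 2532 rad/s.
Step 3 — f₀ = ω₀/(2π) = 403 Hz.

f₀ = 403 Hz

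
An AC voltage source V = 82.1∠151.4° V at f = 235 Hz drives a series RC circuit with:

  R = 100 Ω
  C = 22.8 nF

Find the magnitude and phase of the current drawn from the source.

Step 1 — Angular frequency: ω = 2π·f = 2π·235 = 1477 rad/s.
Step 2 — Component impedances:
  R: Z = R = 100 Ω
  C: Z = 1/(jωC) = -j/(ω·C) = 0 - j2.97e+04 Ω
Step 3 — Series combination: Z_total = R + C = 100 - j2.97e+04 Ω = 2.97e+04∠-89.8° Ω.
Step 4 — Source phasor: V = 82.1∠151.4° V = -72.08 + j39.3 V.
Step 5 — Ohm's law: I = V / Z_total = (-72.08 + j39.3) / (100 - j2.97e+04) = -0.001331 - j0.002422 A.
Step 6 — Convert to polar: |I| = 0.002764 A, ∠I = -118.8°.

I = 0.002764∠-118.8° A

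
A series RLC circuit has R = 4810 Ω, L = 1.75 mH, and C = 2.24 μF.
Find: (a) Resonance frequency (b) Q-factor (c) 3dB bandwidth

Step 1 — Resonance: ω₀ = 1/√(LC) = 1/√(0.00175·2.24e-06) = 1.597e+04 rad/s.
Step 2 — f₀ = ω₀/(2π) = 2542 Hz.
Step 3 — Series Q: Q = ω₀L/R = 1.597e+04·0.00175/4810 = 0.005811.
Step 4 — Bandwidth: Δω = ω₀/Q = 2.749e+06 rad/s; BW = Δω/(2π) = 4.374e+05 Hz.

(a) f₀ = 2542 Hz  (b) Q = 0.005811  (c) BW = 4.374e+05 Hz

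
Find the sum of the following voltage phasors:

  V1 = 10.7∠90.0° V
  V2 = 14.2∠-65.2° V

Step 1 — Convert each phasor to rectangular form:
  V1 = 10.7·(cos(90.0°) + j·sin(90.0°)) = 0 + j10.7 V
  V2 = 14.2·(cos(-65.2°) + j·sin(-65.2°)) = 5.956 - j12.89 V
Step 2 — Sum components: V_total = 5.956 - j2.19 V.
Step 3 — Convert to polar: |V_total| = 6.346 V, ∠V_total = -20.2°.

V_total = 6.346∠-20.2° V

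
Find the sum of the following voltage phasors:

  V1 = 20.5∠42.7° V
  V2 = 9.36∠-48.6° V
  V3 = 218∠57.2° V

Step 1 — Convert each phasor to rectangular form:
  V1 = 20.5·(cos(42.7°) + j·sin(42.7°)) = 15.07 + j13.9 V
  V2 = 9.36·(cos(-48.6°) + j·sin(-48.6°)) = 6.19 - j7.021 V
  V3 = 218·(cos(57.2°) + j·sin(57.2°)) = 118.1 + j183.2 V
Step 2 — Sum components: V_total = 139.3 + j190.1 V.
Step 3 — Convert to polar: |V_total| = 235.7 V, ∠V_total = 53.8°.

V_total = 235.7∠53.8° V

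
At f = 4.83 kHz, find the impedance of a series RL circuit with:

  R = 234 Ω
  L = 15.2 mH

Step 1 — Angular frequency: ω = 2π·f = 2π·4830 = 3.035e+04 rad/s.
Step 2 — Component impedances:
  R: Z = R = 234 Ω
  L: Z = jωL = j·3.035e+04·0.0152 = 0 + j461.3 Ω
Step 3 — Series combination: Z_total = R + L = 234 + j461.3 Ω = 517.2∠63.1° Ω.

Z = 234 + j461.3 Ω = 517.2∠63.1° Ω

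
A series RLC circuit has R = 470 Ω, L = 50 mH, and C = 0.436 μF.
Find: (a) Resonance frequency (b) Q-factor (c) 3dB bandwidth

Step 1 — Resonance: ω₀ = 1/√(LC) = 1/√(0.05·4.36e-07) = 6773 rad/s.
Step 2 — f₀ = ω₀/(2π) = 1078 Hz.
Step 3 — Series Q: Q = ω₀L/R = 6773·0.05/470 = 0.7205.
Step 4 — Bandwidth: Δω = ω₀/Q = 9400 rad/s; BW = Δω/(2π) = 1496 Hz.

(a) f₀ = 1078 Hz  (b) Q = 0.7205  (c) BW = 1496 Hz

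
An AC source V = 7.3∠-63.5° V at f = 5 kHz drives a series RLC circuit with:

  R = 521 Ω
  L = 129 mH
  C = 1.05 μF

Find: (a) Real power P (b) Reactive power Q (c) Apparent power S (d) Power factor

Step 1 — Angular frequency: ω = 2π·f = 2π·5000 = 3.142e+04 rad/s.
Step 2 — Component impedances:
  R: Z = R = 521 Ω
  L: Z = jωL = j·3.142e+04·0.129 = 0 + j4053 Ω
  C: Z = 1/(jωC) = -j/(ω·C) = 0 - j30.32 Ω
Step 3 — Series combination: Z_total = R + L + C = 521 + j4022 Ω = 4056∠82.6° Ω.
Step 4 — Source phasor: V = 7.3∠-63.5° V = 3.257 - j6.533 V.
Step 5 — Current: I = V / Z = -0.001494 - j0.001003 A = 0.0018∠-146.1° A.
Step 6 — Complex power: S = V·I* = 0.001688 + j0.01303 VA.
Step 7 — Real power: P = Re(S) = 0.001688 W.
Step 8 — Reactive power: Q = Im(S) = 0.01303 VAR.
Step 9 — Apparent power: |S| = 0.01314 VA.
Step 10 — Power factor: PF = P/|S| = 0.1285 (lagging).

(a) P = 0.001688 W  (b) Q = 0.01303 VAR  (c) S = 0.01314 VA  (d) PF = 0.1285 (lagging)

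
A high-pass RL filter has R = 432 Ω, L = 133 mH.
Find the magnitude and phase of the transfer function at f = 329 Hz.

Step 1 — Angular frequency: ω = 2π·329 = 2067 rad/s.
Step 2 — Transfer function: H(jω) = jωL/(R + jωL).
Step 3 — Numerator jωL = j·274.9; denominator R + jωL = 432 + j274.9.
Step 4 — H = 0.2883 + j0.453.
Step 5 — Magnitude: |H| = 0.5369 (-5.4 dB); phase: φ = 57.5°.

|H| = 0.5369 (-5.4 dB), φ = 57.5°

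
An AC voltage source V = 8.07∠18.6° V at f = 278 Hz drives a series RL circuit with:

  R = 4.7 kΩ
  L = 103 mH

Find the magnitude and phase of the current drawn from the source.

Step 1 — Angular frequency: ω = 2π·f = 2π·278 = 1747 rad/s.
Step 2 — Component impedances:
  R: Z = R = 4700 Ω
  L: Z = jωL = j·1747·0.103 = 0 + j179.9 Ω
Step 3 — Series combination: Z_total = R + L = 4700 + j179.9 Ω = 4703∠2.2° Ω.
Step 4 — Source phasor: V = 8.07∠18.6° V = 7.648 + j2.574 V.
Step 5 — Ohm's law: I = V / Z_total = (7.648 + j2.574) / (4700 + j179.9) = 0.001646 + j0.0004847 A.
Step 6 — Convert to polar: |I| = 0.001716 A, ∠I = 16.4°.

I = 0.001716∠16.4° A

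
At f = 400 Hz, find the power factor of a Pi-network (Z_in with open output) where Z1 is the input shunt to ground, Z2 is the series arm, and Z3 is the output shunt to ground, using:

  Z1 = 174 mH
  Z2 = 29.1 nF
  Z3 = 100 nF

Step 1 — Angular frequency: ω = 2π·f = 2π·400 = 2513 rad/s.
Step 2 — Component impedances:
  Z1: Z = jωL = j·2513·0.174 = 0 + j437.3 Ω
  Z2: Z = 1/(jωC) = -j/(ω·C) = 0 - j1.367e+04 Ω
  Z3: Z = 1/(jωC) = -j/(ω·C) = 0 - j3979 Ω
Step 3 — With open output, the series arm Z2 and the output shunt Z3 appear in series to ground: Z2 + Z3 = 0 - j1.765e+04 Ω.
Step 4 — Parallel with input shunt Z1: Z_in = Z1 || (Z2 + Z3) = 0 + j448.4 Ω = 448.4∠90.0° Ω.
Step 5 — Power factor: PF = cos(φ) = Re(Z)/|Z| = -0/448.4 = -0.
Step 6 — Type: Im(Z) = 448.4 ⇒ lagging (phase φ = 90.0°).

PF = -0 (lagging, φ = 90.0°)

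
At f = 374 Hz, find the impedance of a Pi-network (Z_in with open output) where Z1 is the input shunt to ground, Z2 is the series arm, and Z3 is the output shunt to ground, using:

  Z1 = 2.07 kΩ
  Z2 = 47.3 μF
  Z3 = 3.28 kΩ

Step 1 — Angular frequency: ω = 2π·f = 2π·374 = 2350 rad/s.
Step 2 — Component impedances:
  Z1: Z = R = 2070 Ω
  Z2: Z = 1/(jωC) = -j/(ω·C) = 0 - j8.997 Ω
  Z3: Z = R = 3280 Ω
Step 3 — With open output, the series arm Z2 and the output shunt Z3 appear in series to ground: Z2 + Z3 = 3280 - j8.997 Ω.
Step 4 — Parallel with input shunt Z1: Z_in = Z1 || (Z2 + Z3) = 1269 - j1.347 Ω = 1269∠-0.1° Ω.

Z = 1269 - j1.347 Ω = 1269∠-0.1° Ω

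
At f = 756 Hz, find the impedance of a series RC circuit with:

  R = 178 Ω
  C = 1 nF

Step 1 — Angular frequency: ω = 2π·f = 2π·756 = 4750 rad/s.
Step 2 — Component impedances:
  R: Z = R = 178 Ω
  C: Z = 1/(jωC) = -j/(ω·C) = 0 - j2.105e+05 Ω
Step 3 — Series combination: Z_total = R + C = 178 - j2.105e+05 Ω = 2.105e+05∠-90.0° Ω.

Z = 178 - j2.105e+05 Ω = 2.105e+05∠-90.0° Ω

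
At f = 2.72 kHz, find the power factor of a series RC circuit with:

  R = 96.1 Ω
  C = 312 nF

Step 1 — Angular frequency: ω = 2π·f = 2π·2720 = 1.709e+04 rad/s.
Step 2 — Component impedances:
  R: Z = R = 96.1 Ω
  C: Z = 1/(jωC) = -j/(ω·C) = 0 - j187.5 Ω
Step 3 — Series combination: Z_total = R + C = 96.1 - j187.5 Ω = 210.7∠-62.9° Ω.
Step 4 — Power factor: PF = cos(φ) = Re(Z)/|Z| = 96.1/210.73 = 0.456.
Step 5 — Type: Im(Z) = -187.5 ⇒ leading (phase φ = -62.9°).

PF = 0.456 (leading, φ = -62.9°)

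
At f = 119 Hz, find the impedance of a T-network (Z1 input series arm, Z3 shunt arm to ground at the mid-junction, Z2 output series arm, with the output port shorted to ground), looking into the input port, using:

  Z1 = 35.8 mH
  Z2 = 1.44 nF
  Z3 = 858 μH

Step 1 — Angular frequency: ω = 2π·f = 2π·119 = 747.7 rad/s.
Step 2 — Component impedances:
  Z1: Z = jωL = j·747.7·0.0358 = 0 + j26.77 Ω
  Z2: Z = 1/(jωC) = -j/(ω·C) = 0 - j9.288e+05 Ω
  Z3: Z = jωL = j·747.7·0.000858 = 0 + j0.6415 Ω
Step 3 — With the output port shorted to ground, the output series arm Z2 runs from the junction to ground; the shunt arm Z3 also runs from the junction to ground. They appear in parallel: Z3 || Z2 = 0 + j0.6415 Ω.
Step 4 — Series with input arm Z1: Z_in = Z1 + (Z3 || Z2) = 0 + j27.41 Ω = 27.41∠90.0° Ω.

Z = 0 + j27.41 Ω = 27.41∠90.0° Ω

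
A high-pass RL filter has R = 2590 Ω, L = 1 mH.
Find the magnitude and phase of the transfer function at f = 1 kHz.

Step 1 — Angular frequency: ω = 2π·1000 = 6283 rad/s.
Step 2 — Transfer function: H(jω) = jωL/(R + jωL).
Step 3 — Numerator jωL = j·6.283; denominator R + jωL = 2590 + j6.283.
Step 4 — H = 5.885e-06 + j0.002426.
Step 5 — Magnitude: |H| = 0.002426 (-52.3 dB); phase: φ = 89.9°.

|H| = 0.002426 (-52.3 dB), φ = 89.9°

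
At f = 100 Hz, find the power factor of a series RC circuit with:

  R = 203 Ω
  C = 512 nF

Step 1 — Angular frequency: ω = 2π·f = 2π·100 = 628.3 rad/s.
Step 2 — Component impedances:
  R: Z = R = 203 Ω
  C: Z = 1/(jωC) = -j/(ω·C) = 0 - j3108 Ω
Step 3 — Series combination: Z_total = R + C = 203 - j3108 Ω = 3115∠-86.3° Ω.
Step 4 — Power factor: PF = cos(φ) = Re(Z)/|Z| = 203/3115 = 0.06517.
Step 5 — Type: Im(Z) = -3108 ⇒ leading (phase φ = -86.3°).

PF = 0.06517 (leading, φ = -86.3°)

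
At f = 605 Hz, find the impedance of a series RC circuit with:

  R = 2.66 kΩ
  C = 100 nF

Step 1 — Angular frequency: ω = 2π·f = 2π·605 = 3801 rad/s.
Step 2 — Component impedances:
  R: Z = R = 2660 Ω
  C: Z = 1/(jωC) = -j/(ω·C) = 0 - j2631 Ω
Step 3 — Series combination: Z_total = R + C = 2660 - j2631 Ω = 3741∠-44.7° Ω.

Z = 2660 - j2631 Ω = 3741∠-44.7° Ω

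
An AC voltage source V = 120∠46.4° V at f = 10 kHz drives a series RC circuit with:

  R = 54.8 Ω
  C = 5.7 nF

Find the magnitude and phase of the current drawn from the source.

Step 1 — Angular frequency: ω = 2π·f = 2π·1e+04 = 6.283e+04 rad/s.
Step 2 — Component impedances:
  R: Z = R = 54.8 Ω
  C: Z = 1/(jωC) = -j/(ω·C) = 0 - j2792 Ω
Step 3 — Series combination: Z_total = R + C = 54.8 - j2792 Ω = 2793∠-88.9° Ω.
Step 4 — Source phasor: V = 120∠46.4° V = 82.75 + j86.9 V.
Step 5 — Ohm's law: I = V / Z_total = (82.75 + j86.9) / (54.8 - j2792) = -0.03053 + j0.03024 A.
Step 6 — Convert to polar: |I| = 0.04297 A, ∠I = 135.3°.

I = 0.04297∠135.3° A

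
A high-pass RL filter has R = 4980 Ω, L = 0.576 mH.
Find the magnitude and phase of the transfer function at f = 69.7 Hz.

Step 1 — Angular frequency: ω = 2π·69.7 = 437.9 rad/s.
Step 2 — Transfer function: H(jω) = jωL/(R + jωL).
Step 3 — Numerator jωL = j·0.2523; denominator R + jωL = 4980 + j0.2523.
Step 4 — H = 2.566e-09 + j5.065e-05.
Step 5 — Magnitude: |H| = 5.065e-05 (-85.9 dB); phase: φ = 90.0°.

|H| = 5.065e-05 (-85.9 dB), φ = 90.0°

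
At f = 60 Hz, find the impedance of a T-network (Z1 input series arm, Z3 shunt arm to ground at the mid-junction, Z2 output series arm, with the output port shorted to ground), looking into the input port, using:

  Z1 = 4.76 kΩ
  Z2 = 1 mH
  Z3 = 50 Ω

Step 1 — Angular frequency: ω = 2π·f = 2π·60 = 377 rad/s.
Step 2 — Component impedances:
  Z1: Z = R = 4760 Ω
  Z2: Z = jωL = j·377·0.001 = 0 + j0.377 Ω
  Z3: Z = R = 50 Ω
Step 3 — With the output port shorted to ground, the output series arm Z2 runs from the junction to ground; the shunt arm Z3 also runs from the junction to ground. They appear in parallel: Z3 || Z2 = 0.002842 + j0.377 Ω.
Step 4 — Series with input arm Z1: Z_in = Z1 + (Z3 || Z2) = 4760 + j0.377 Ω = 4760∠0.0° Ω.

Z = 4760 + j0.377 Ω = 4760∠0.0° Ω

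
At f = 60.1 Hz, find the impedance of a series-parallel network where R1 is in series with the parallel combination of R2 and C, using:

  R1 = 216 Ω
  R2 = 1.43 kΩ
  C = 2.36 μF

Step 1 — Angular frequency: ω = 2π·f = 2π·60.1 = 377.6 rad/s.
Step 2 — Component impedances:
  R1: Z = R = 216 Ω
  R2: Z = R = 1430 Ω
  C: Z = 1/(jωC) = -j/(ω·C) = 0 - j1122 Ω
Step 3 — Parallel branch: R2 || C = 1/(1/R2 + 1/C) = 545 - j694.5 Ω.
Step 4 — Series with R1: Z_total = R1 + (R2 || C) = 761 - j694.5 Ω = 1030∠-42.4° Ω.

Z = 761 - j694.5 Ω = 1030∠-42.4° Ω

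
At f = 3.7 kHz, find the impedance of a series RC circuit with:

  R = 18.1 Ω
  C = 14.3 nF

Step 1 — Angular frequency: ω = 2π·f = 2π·3700 = 2.325e+04 rad/s.
Step 2 — Component impedances:
  R: Z = R = 18.1 Ω
  C: Z = 1/(jωC) = -j/(ω·C) = 0 - j3008 Ω
Step 3 — Series combination: Z_total = R + C = 18.1 - j3008 Ω = 3008∠-89.7° Ω.

Z = 18.1 - j3008 Ω = 3008∠-89.7° Ω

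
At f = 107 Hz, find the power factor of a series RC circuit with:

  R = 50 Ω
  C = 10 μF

Step 1 — Angular frequency: ω = 2π·f = 2π·107 = 672.3 rad/s.
Step 2 — Component impedances:
  R: Z = R = 50 Ω
  C: Z = 1/(jωC) = -j/(ω·C) = 0 - j148.7 Ω
Step 3 — Series combination: Z_total = R + C = 50 - j148.7 Ω = 156.9∠-71.4° Ω.
Step 4 — Power factor: PF = cos(φ) = Re(Z)/|Z| = 50/156.92 = 0.3186.
Step 5 — Type: Im(Z) = -148.7 ⇒ leading (phase φ = -71.4°).

PF = 0.3186 (leading, φ = -71.4°)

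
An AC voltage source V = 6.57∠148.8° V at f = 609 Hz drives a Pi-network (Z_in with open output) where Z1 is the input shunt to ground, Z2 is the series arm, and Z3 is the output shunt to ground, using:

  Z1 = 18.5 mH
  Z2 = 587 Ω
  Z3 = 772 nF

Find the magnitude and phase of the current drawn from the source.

Step 1 — Angular frequency: ω = 2π·f = 2π·609 = 3826 rad/s.
Step 2 — Component impedances:
  Z1: Z = jωL = j·3826·0.0185 = 0 + j70.79 Ω
  Z2: Z = R = 587 Ω
  Z3: Z = 1/(jωC) = -j/(ω·C) = 0 - j338.5 Ω
Step 3 — With open output, the series arm Z2 and the output shunt Z3 appear in series to ground: Z2 + Z3 = 587 - j338.5 Ω.
Step 4 — Parallel with input shunt Z1: Z_in = Z1 || (Z2 + Z3) = 7.067 + j74.01 Ω = 74.35∠84.5° Ω.
Step 5 — Source phasor: V = 6.57∠148.8° V = -5.62 + j3.403 V.
Step 6 — Ohm's law: I = V / Z_total = (-5.62 + j3.403) / (7.067 + j74.01) = 0.03838 + j0.07959 A.
Step 7 — Convert to polar: |I| = 0.08837 A, ∠I = 64.3°.

I = 0.08837∠64.3° A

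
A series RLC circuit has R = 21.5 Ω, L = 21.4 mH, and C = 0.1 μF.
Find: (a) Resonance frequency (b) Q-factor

Step 1 — Resonance condition Im(Z)=0 gives ω₀ = 1/√(LC).
Step 2 — ω₀ = 1/√(0.0214·1e-07) = 2.162e+04 rad/s.
Step 3 — f₀ = ω₀/(2π) = 3440 Hz.
Step 4 — Series Q: Q = ω₀L/R = 2.162e+04·0.0214/21.5 = 21.52.

(a) f₀ = 3440 Hz  (b) Q = 21.52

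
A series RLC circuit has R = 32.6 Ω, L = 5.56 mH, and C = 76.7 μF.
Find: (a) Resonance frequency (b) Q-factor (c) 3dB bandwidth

Step 1 — Resonance: ω₀ = 1/√(LC) = 1/√(0.00556·7.67e-05) = 1531 rad/s.
Step 2 — f₀ = ω₀/(2π) = 243.7 Hz.
Step 3 — Series Q: Q = ω₀L/R = 1531·0.00556/32.6 = 0.2612.
Step 4 — Bandwidth: Δω = ω₀/Q = 5863 rad/s; BW = Δω/(2π) = 933.2 Hz.

(a) f₀ = 243.7 Hz  (b) Q = 0.2612  (c) BW = 933.2 Hz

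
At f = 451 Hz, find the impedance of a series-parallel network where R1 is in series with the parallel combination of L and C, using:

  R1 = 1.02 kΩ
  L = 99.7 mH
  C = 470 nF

Step 1 — Angular frequency: ω = 2π·f = 2π·451 = 2834 rad/s.
Step 2 — Component impedances:
  R1: Z = R = 1020 Ω
  L: Z = jωL = j·2834·0.0997 = 0 + j282.5 Ω
  C: Z = 1/(jωC) = -j/(ω·C) = 0 - j750.8 Ω
Step 3 — Parallel branch: L || C = 1/(1/L + 1/C) = 0 + j453 Ω.
Step 4 — Series with R1: Z_total = R1 + (L || C) = 1020 + j453 Ω = 1116∠23.9° Ω.

Z = 1020 + j453 Ω = 1116∠23.9° Ω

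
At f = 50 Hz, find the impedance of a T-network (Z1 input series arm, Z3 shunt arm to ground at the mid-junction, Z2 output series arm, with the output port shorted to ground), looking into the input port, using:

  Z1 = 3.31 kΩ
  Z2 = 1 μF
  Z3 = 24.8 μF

Step 1 — Angular frequency: ω = 2π·f = 2π·50 = 314.2 rad/s.
Step 2 — Component impedances:
  Z1: Z = R = 3310 Ω
  Z2: Z = 1/(jωC) = -j/(ω·C) = 0 - j3183 Ω
  Z3: Z = 1/(jωC) = -j/(ω·C) = 0 - j128.4 Ω
Step 3 — With the output port shorted to ground, the output series arm Z2 runs from the junction to ground; the shunt arm Z3 also runs from the junction to ground. They appear in parallel: Z3 || Z2 = 0 - j123.4 Ω.
Step 4 — Series with input arm Z1: Z_in = Z1 + (Z3 || Z2) = 3310 - j123.4 Ω = 3312∠-2.1° Ω.

Z = 3310 - j123.4 Ω = 3312∠-2.1° Ω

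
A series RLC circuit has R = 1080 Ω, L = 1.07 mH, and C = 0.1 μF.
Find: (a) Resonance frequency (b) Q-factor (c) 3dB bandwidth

Step 1 — Resonance condition Im(Z)=0 gives ω₀ = 1/√(LC).
Step 2 — ω₀ = 1/√(0.00107·1e-07) = 9.667e+04 rad/s.
Step 3 — f₀ = ω₀/(2π) = 1.539e+04 Hz.
Step 4 — Series Q: Q = ω₀L/R = 9.667e+04·0.00107/1080 = 0.09578.
Step 5 — 3dB bandwidth: Δω = ω₀/Q = 1.009e+06 rad/s; BW = Δω/(2π) = 1.606e+05 Hz.

(a) f₀ = 1.539e+04 Hz  (b) Q = 0.09578  (c) BW = 1.606e+05 Hz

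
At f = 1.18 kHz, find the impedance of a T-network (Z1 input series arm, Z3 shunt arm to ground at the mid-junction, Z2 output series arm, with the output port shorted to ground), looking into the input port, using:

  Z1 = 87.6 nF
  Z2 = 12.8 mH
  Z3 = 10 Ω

Step 1 — Angular frequency: ω = 2π·f = 2π·1180 = 7414 rad/s.
Step 2 — Component impedances:
  Z1: Z = 1/(jωC) = -j/(ω·C) = 0 - j1540 Ω
  Z2: Z = jωL = j·7414·0.0128 = 0 + j94.9 Ω
  Z3: Z = R = 10 Ω
Step 3 — With the output port shorted to ground, the output series arm Z2 runs from the junction to ground; the shunt arm Z3 also runs from the junction to ground. They appear in parallel: Z3 || Z2 = 9.89 + j1.042 Ω.
Step 4 — Series with input arm Z1: Z_in = Z1 + (Z3 || Z2) = 9.89 - j1539 Ω = 1539∠-89.6° Ω.

Z = 9.89 - j1539 Ω = 1539∠-89.6° Ω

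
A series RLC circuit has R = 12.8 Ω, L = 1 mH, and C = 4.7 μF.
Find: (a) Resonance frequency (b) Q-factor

Step 1 — Resonance condition Im(Z)=0 gives ω₀ = 1/√(LC).
Step 2 — ω₀ = 1/√(0.001·4.7e-06) = 1.459e+04 rad/s.
Step 3 — f₀ = ω₀/(2π) = 2322 Hz.
Step 4 — Series Q: Q = ω₀L/R = 1.459e+04·0.001/12.8 = 1.14.

(a) f₀ = 2322 Hz  (b) Q = 1.14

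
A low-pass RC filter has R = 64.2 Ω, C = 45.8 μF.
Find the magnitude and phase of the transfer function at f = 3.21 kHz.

Step 1 — Angular frequency: ω = 2π·3210 = 2.017e+04 rad/s.
Step 2 — Transfer function: H(jω) = 1/(1 + jωRC).
Step 3 — Denominator: 1 + jωRC = 1 + j·2.017e+04·64.2·4.58e-05 = 1 + j59.3.
Step 4 — H = 0.0002843 - j0.01686.
Step 5 — Magnitude: |H| = 0.01686 (-35.5 dB); phase: φ = -89.0°.

|H| = 0.01686 (-35.5 dB), φ = -89.0°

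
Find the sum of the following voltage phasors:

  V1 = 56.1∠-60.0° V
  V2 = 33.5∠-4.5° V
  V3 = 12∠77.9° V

Step 1 — Convert each phasor to rectangular form:
  V1 = 56.1·(cos(-60.0°) + j·sin(-60.0°)) = 28.05 - j48.58 V
  V2 = 33.5·(cos(-4.5°) + j·sin(-4.5°)) = 33.4 - j2.628 V
  V3 = 12·(cos(77.9°) + j·sin(77.9°)) = 2.515 + j11.73 V
Step 2 — Sum components: V_total = 63.96 - j39.48 V.
Step 3 — Convert to polar: |V_total| = 75.16 V, ∠V_total = -31.7°.

V_total = 75.16∠-31.7° V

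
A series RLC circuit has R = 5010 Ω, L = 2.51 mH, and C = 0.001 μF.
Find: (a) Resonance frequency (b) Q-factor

Step 1 — Resonance condition Im(Z)=0 gives ω₀ = 1/√(LC).
Step 2 — ω₀ = 1/√(0.00251·1e-09) = 6.312e+05 rad/s.
Step 3 — f₀ = ω₀/(2π) = 1.005e+05 Hz.
Step 4 — Series Q: Q = ω₀L/R = 6.312e+05·0.00251/5010 = 0.3162.

(a) f₀ = 1.005e+05 Hz  (b) Q = 0.3162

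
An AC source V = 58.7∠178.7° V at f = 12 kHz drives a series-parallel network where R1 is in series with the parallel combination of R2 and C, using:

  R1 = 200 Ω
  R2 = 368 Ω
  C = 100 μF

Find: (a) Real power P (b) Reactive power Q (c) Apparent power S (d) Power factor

Step 1 — Angular frequency: ω = 2π·f = 2π·1.2e+04 = 7.54e+04 rad/s.
Step 2 — Component impedances:
  R1: Z = R = 200 Ω
  R2: Z = R = 368 Ω
  C: Z = 1/(jωC) = -j/(ω·C) = 0 - j0.1326 Ω
Step 3 — Parallel branch: R2 || C = 1/(1/R2 + 1/C) = 4.78e-05 - j0.1326 Ω.
Step 4 — Series with R1: Z_total = R1 + (R2 || C) = 200 - j0.1326 Ω = 200∠-0.0° Ω.
Step 5 — Source phasor: V = 58.7∠178.7° V = -58.68 + j1.332 V.
Step 6 — Current: I = V / Z = -0.2934 + j0.006464 A = 0.2935∠178.7° A.
Step 7 — Complex power: S = V·I* = 17.23 - j0.01142 VA.
Step 8 — Real power: P = Re(S) = 17.23 W.
Step 9 — Reactive power: Q = Im(S) = -0.01142 VAR.
Step 10 — Apparent power: |S| = 17.23 VA.
Step 11 — Power factor: PF = P/|S| = 1 (leading).

(a) P = 17.23 W  (b) Q = -0.01142 VAR  (c) S = 17.23 VA  (d) PF = 1 (leading)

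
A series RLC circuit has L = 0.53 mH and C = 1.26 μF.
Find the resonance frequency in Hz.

Step 1 — Resonance condition Im(Z)=0 gives ω₀ = 1/√(LC).
Step 2 — ω₀ = 1/√(0.00053·1.26e-06) = 3.87e+04 rad/s.
Step 3 — f₀ = ω₀/(2π) = 6159 Hz.

f₀ = 6159 Hz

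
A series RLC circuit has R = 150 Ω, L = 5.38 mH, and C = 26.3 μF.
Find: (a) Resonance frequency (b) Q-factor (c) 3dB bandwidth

Step 1 — Resonance: ω₀ = 1/√(LC) = 1/√(0.00538·2.63e-05) = 2658 rad/s.
Step 2 — f₀ = ω₀/(2π) = 423.1 Hz.
Step 3 — Series Q: Q = ω₀L/R = 2658·0.00538/150 = 0.09535.
Step 4 — Bandwidth: Δω = ω₀/Q = 2.788e+04 rad/s; BW = Δω/(2π) = 4437 Hz.

(a) f₀ = 423.1 Hz  (b) Q = 0.09535  (c) BW = 4437 Hz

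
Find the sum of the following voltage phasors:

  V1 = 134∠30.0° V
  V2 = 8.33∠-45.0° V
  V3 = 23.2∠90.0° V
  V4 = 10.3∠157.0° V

Step 1 — Convert each phasor to rectangular form:
  V1 = 134·(cos(30.0°) + j·sin(30.0°)) = 116 + j67 V
  V2 = 8.33·(cos(-45.0°) + j·sin(-45.0°)) = 5.89 - j5.89 V
  V3 = 23.2·(cos(90.0°) + j·sin(90.0°)) = 0 + j23.2 V
  V4 = 10.3·(cos(157.0°) + j·sin(157.0°)) = -9.481 + j4.025 V
Step 2 — Sum components: V_total = 112.5 + j88.33 V.
Step 3 — Convert to polar: |V_total| = 143 V, ∠V_total = 38.1°.

V_total = 143∠38.1° V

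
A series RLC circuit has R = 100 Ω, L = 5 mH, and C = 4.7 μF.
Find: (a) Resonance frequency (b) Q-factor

Step 1 — Resonance condition Im(Z)=0 gives ω₀ = 1/√(LC).
Step 2 — ω₀ = 1/√(0.005·4.7e-06) = 6523 rad/s.
Step 3 — f₀ = ω₀/(2π) = 1038 Hz.
Step 4 — Series Q: Q = ω₀L/R = 6523·0.005/100 = 0.3262.

(a) f₀ = 1038 Hz  (b) Q = 0.3262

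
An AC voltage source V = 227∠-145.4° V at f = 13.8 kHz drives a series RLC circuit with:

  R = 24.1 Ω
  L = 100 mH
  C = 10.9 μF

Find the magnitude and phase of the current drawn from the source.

Step 1 — Angular frequency: ω = 2π·f = 2π·1.38e+04 = 8.671e+04 rad/s.
Step 2 — Component impedances:
  R: Z = R = 24.1 Ω
  L: Z = jωL = j·8.671e+04·0.1 = 0 + j8671 Ω
  C: Z = 1/(jωC) = -j/(ω·C) = 0 - j1.058 Ω
Step 3 — Series combination: Z_total = R + L + C = 24.1 + j8670 Ω = 8670∠89.8° Ω.
Step 4 — Source phasor: V = 227∠-145.4° V = -186.9 - j128.9 V.
Step 5 — Ohm's law: I = V / Z_total = (-186.9 - j128.9) / (24.1 + j8670) = -0.01493 + j0.02151 A.
Step 6 — Convert to polar: |I| = 0.02618 A, ∠I = 124.8°.

I = 0.02618∠124.8° A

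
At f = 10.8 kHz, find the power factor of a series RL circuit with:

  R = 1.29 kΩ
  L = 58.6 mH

Step 1 — Angular frequency: ω = 2π·f = 2π·1.08e+04 = 6.786e+04 rad/s.
Step 2 — Component impedances:
  R: Z = R = 1290 Ω
  L: Z = jωL = j·6.786e+04·0.0586 = 0 + j3977 Ω
Step 3 — Series combination: Z_total = R + L = 1290 + j3977 Ω = 4181∠72.0° Ω.
Step 4 — Power factor: PF = cos(φ) = Re(Z)/|Z| = 1290/4180.5 = 0.3086.
Step 5 — Type: Im(Z) = 3977 ⇒ lagging (phase φ = 72.0°).

PF = 0.3086 (lagging, φ = 72.0°)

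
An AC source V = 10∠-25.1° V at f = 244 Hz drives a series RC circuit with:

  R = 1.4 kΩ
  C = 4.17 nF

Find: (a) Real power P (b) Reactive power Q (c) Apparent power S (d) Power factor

Step 1 — Angular frequency: ω = 2π·f = 2π·244 = 1533 rad/s.
Step 2 — Component impedances:
  R: Z = R = 1400 Ω
  C: Z = 1/(jωC) = -j/(ω·C) = 0 - j1.564e+05 Ω
Step 3 — Series combination: Z_total = R + C = 1400 - j1.564e+05 Ω = 1.564e+05∠-89.5° Ω.
Step 4 — Source phasor: V = 10∠-25.1° V = 9.056 - j4.242 V.
Step 5 — Current: I = V / Z = 2.764e-05 + j5.765e-05 A = 6.393e-05∠64.4° A.
Step 6 — Complex power: S = V·I* = 5.721e-06 - j0.0006393 VA.
Step 7 — Real power: P = Re(S) = 5.721e-06 W.
Step 8 — Reactive power: Q = Im(S) = -0.0006393 VAR.
Step 9 — Apparent power: |S| = 0.0006393 VA.
Step 10 — Power factor: PF = P/|S| = 0.00895 (leading).

(a) P = 5.721e-06 W  (b) Q = -0.0006393 VAR  (c) S = 0.0006393 VA  (d) PF = 0.00895 (leading)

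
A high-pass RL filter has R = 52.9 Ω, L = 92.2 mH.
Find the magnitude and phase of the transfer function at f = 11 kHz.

Step 1 — Angular frequency: ω = 2π·1.1e+04 = 6.912e+04 rad/s.
Step 2 — Transfer function: H(jω) = jωL/(R + jωL).
Step 3 — Numerator jωL = j·6372; denominator R + jωL = 52.9 + j6372.
Step 4 — H = 0.9999 + j0.008301.
Step 5 — Magnitude: |H| = 1 (-0.0 dB); phase: φ = 0.5°.

|H| = 1 (-0.0 dB), φ = 0.5°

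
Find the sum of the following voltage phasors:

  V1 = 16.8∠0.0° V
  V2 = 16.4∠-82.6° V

Step 1 — Convert each phasor to rectangular form:
  V1 = 16.8·(cos(0.0°) + j·sin(0.0°)) = 16.8 V
  V2 = 16.4·(cos(-82.6°) + j·sin(-82.6°)) = 2.112 - j16.26 V
Step 2 — Sum components: V_total = 18.91 - j16.26 V.
Step 3 — Convert to polar: |V_total| = 24.94 V, ∠V_total = -40.7°.

V_total = 24.94∠-40.7° V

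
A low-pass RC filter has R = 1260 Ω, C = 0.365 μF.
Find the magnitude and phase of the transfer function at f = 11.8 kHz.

Step 1 — Angular frequency: ω = 2π·1.18e+04 = 7.414e+04 rad/s.
Step 2 — Transfer function: H(jω) = 1/(1 + jωRC).
Step 3 — Denominator: 1 + jωRC = 1 + j·7.414e+04·1260·3.65e-07 = 1 + j34.1.
Step 4 — H = 0.0008594 - j0.0293.
Step 5 — Magnitude: |H| = 0.02931 (-30.7 dB); phase: φ = -88.3°.

|H| = 0.02931 (-30.7 dB), φ = -88.3°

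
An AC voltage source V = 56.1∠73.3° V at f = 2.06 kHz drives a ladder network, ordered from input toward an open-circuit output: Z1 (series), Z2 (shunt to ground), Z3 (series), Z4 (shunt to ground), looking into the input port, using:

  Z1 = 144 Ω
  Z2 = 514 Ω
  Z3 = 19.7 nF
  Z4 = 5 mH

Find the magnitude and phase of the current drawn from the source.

Step 1 — Angular frequency: ω = 2π·f = 2π·2060 = 1.294e+04 rad/s.
Step 2 — Component impedances:
  Z1: Z = R = 144 Ω
  Z2: Z = R = 514 Ω
  Z3: Z = 1/(jωC) = -j/(ω·C) = 0 - j3922 Ω
  Z4: Z = jωL = j·1.294e+04·0.005 = 0 + j64.72 Ω
Step 3 — Ladder network (open output): work backward from the far end, alternating series and parallel combinations. Z_in = 649 - j67.3 Ω = 652.5∠-5.9° Ω.
Step 4 — Source phasor: V = 56.1∠73.3° V = 16.12 + j53.73 V.
Step 5 — Ohm's law: I = V / Z_total = (16.12 + j53.73) / (649 - j67.3) = 0.01608 + j0.08446 A.
Step 6 — Convert to polar: |I| = 0.08598 A, ∠I = 79.2°.

I = 0.08598∠79.2° A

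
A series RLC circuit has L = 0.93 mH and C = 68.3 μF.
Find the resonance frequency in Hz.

Step 1 — Resonance condition Im(Z)=0 gives ω₀ = 1/√(LC).
Step 2 — ω₀ = 1/√(0.00093·6.83e-05) = 3968 rad/s.
Step 3 — f₀ = ω₀/(2π) = 631.5 Hz.

f₀ = 631.5 Hz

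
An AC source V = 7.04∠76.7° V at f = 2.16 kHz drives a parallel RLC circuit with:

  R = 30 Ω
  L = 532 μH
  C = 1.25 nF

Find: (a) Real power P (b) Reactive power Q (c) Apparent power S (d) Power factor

Step 1 — Angular frequency: ω = 2π·f = 2π·2160 = 1.357e+04 rad/s.
Step 2 — Component impedances:
  R: Z = R = 30 Ω
  L: Z = jωL = j·1.357e+04·0.000532 = 0 + j7.22 Ω
  C: Z = 1/(jωC) = -j/(ω·C) = 0 - j5.895e+04 Ω
Step 3 — Parallel combination: 1/Z_total = 1/R + 1/L + 1/C; Z_total = 1.643 + j6.826 Ω = 7.021∠76.5° Ω.
Step 4 — Source phasor: V = 7.04∠76.7° V = 1.62 + j6.851 V.
Step 5 — Current: I = V / Z = 1.003 + j0.00409 A = 1.003∠0.2° A.
Step 6 — Complex power: S = V·I* = 1.652 + j6.864 VA.
Step 7 — Real power: P = Re(S) = 1.652 W.
Step 8 — Reactive power: Q = Im(S) = 6.864 VAR.
Step 9 — Apparent power: |S| = 7.06 VA.
Step 10 — Power factor: PF = P/|S| = 0.234 (lagging).

(a) P = 1.652 W  (b) Q = 6.864 VAR  (c) S = 7.06 VA  (d) PF = 0.234 (lagging)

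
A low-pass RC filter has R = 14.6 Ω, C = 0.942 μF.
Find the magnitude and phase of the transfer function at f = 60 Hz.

Step 1 — Angular frequency: ω = 2π·60 = 377 rad/s.
Step 2 — Transfer function: H(jω) = 1/(1 + jωRC).
Step 3 — Denominator: 1 + jωRC = 1 + j·377·14.6·9.42e-07 = 1 + j0.005185.
Step 4 — H = 1 - j0.005185.
Step 5 — Magnitude: |H| = 1 (-0.0 dB); phase: φ = -0.3°.

|H| = 1 (-0.0 dB), φ = -0.3°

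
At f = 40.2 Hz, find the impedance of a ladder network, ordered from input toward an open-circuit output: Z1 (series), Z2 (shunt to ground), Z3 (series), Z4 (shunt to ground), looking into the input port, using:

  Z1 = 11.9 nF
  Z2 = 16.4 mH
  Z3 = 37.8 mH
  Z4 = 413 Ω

Step 1 — Angular frequency: ω = 2π·f = 2π·40.2 = 252.6 rad/s.
Step 2 — Component impedances:
  Z1: Z = 1/(jωC) = -j/(ω·C) = 0 - j3.327e+05 Ω
  Z2: Z = jωL = j·252.6·0.0164 = 0 + j4.142 Ω
  Z3: Z = jωL = j·252.6·0.0378 = 0 + j9.548 Ω
  Z4: Z = R = 413 Ω
Step 3 — Ladder network (open output): work backward from the far end, alternating series and parallel combinations. Z_in = 0.0415 - j3.327e+05 Ω = 3.327e+05∠-90.0° Ω.

Z = 0.0415 - j3.327e+05 Ω = 3.327e+05∠-90.0° Ω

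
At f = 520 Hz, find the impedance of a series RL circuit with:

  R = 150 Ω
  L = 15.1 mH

Step 1 — Angular frequency: ω = 2π·f = 2π·520 = 3267 rad/s.
Step 2 — Component impedances:
  R: Z = R = 150 Ω
  L: Z = jωL = j·3267·0.0151 = 0 + j49.34 Ω
Step 3 — Series combination: Z_total = R + L = 150 + j49.34 Ω = 157.9∠18.2° Ω.

Z = 150 + j49.34 Ω = 157.9∠18.2° Ω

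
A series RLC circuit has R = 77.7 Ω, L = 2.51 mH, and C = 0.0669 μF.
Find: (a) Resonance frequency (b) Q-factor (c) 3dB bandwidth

Step 1 — Resonance: ω₀ = 1/√(LC) = 1/√(0.00251·6.69e-08) = 7.717e+04 rad/s.
Step 2 — f₀ = ω₀/(2π) = 1.228e+04 Hz.
Step 3 — Series Q: Q = ω₀L/R = 7.717e+04·0.00251/77.7 = 2.493.
Step 4 — Bandwidth: Δω = ω₀/Q = 3.096e+04 rad/s; BW = Δω/(2π) = 4927 Hz.

(a) f₀ = 1.228e+04 Hz  (b) Q = 2.493  (c) BW = 4927 Hz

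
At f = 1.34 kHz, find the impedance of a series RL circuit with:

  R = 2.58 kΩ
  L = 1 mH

Step 1 — Angular frequency: ω = 2π·f = 2π·1340 = 8419 rad/s.
Step 2 — Component impedances:
  R: Z = R = 2580 Ω
  L: Z = jωL = j·8419·0.001 = 0 + j8.419 Ω
Step 3 — Series combination: Z_total = R + L = 2580 + j8.419 Ω = 2580∠0.2° Ω.

Z = 2580 + j8.419 Ω = 2580∠0.2° Ω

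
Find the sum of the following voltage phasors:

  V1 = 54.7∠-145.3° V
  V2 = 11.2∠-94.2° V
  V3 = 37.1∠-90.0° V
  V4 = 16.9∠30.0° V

Step 1 — Convert each phasor to rectangular form:
  V1 = 54.7·(cos(-145.3°) + j·sin(-145.3°)) = -44.97 - j31.14 V
  V2 = 11.2·(cos(-94.2°) + j·sin(-94.2°)) = -0.8203 - j11.17 V
  V3 = 37.1·(cos(-90.0°) + j·sin(-90.0°)) = 0 - j37.1 V
  V4 = 16.9·(cos(30.0°) + j·sin(30.0°)) = 14.64 + j8.45 V
Step 2 — Sum components: V_total = -31.16 - j70.96 V.
Step 3 — Convert to polar: |V_total| = 77.5 V, ∠V_total = -113.7°.

V_total = 77.5∠-113.7° V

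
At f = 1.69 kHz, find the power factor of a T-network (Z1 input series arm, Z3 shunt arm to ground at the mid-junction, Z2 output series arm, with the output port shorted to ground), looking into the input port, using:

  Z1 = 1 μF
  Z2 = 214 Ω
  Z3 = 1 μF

Step 1 — Angular frequency: ω = 2π·f = 2π·1690 = 1.062e+04 rad/s.
Step 2 — Component impedances:
  Z1: Z = 1/(jωC) = -j/(ω·C) = 0 - j94.17 Ω
  Z2: Z = R = 214 Ω
  Z3: Z = 1/(jωC) = -j/(ω·C) = 0 - j94.17 Ω
Step 3 — With the output port shorted to ground, the output series arm Z2 runs from the junction to ground; the shunt arm Z3 also runs from the junction to ground. They appear in parallel: Z3 || Z2 = 34.72 - j78.9 Ω.
Step 4 — Series with input arm Z1: Z_in = Z1 + (Z3 || Z2) = 34.72 - j173.1 Ω = 176.5∠-78.7° Ω.
Step 5 — Power factor: PF = cos(φ) = Re(Z)/|Z| = 34.72/176.5 = 0.1967.
Step 6 — Type: Im(Z) = -173.1 ⇒ leading (phase φ = -78.7°).

PF = 0.1967 (leading, φ = -78.7°)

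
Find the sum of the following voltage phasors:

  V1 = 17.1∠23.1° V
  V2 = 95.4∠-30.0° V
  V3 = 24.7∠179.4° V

Step 1 — Convert each phasor to rectangular form:
  V1 = 17.1·(cos(23.1°) + j·sin(23.1°)) = 15.73 + j6.709 V
  V2 = 95.4·(cos(-30.0°) + j·sin(-30.0°)) = 82.62 - j47.7 V
  V3 = 24.7·(cos(179.4°) + j·sin(179.4°)) = -24.7 + j0.2587 V
Step 2 — Sum components: V_total = 73.65 - j40.73 V.
Step 3 — Convert to polar: |V_total| = 84.16 V, ∠V_total = -28.9°.

V_total = 84.16∠-28.9° V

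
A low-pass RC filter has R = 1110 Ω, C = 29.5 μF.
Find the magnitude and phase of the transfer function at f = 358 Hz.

Step 1 — Angular frequency: ω = 2π·358 = 2249 rad/s.
Step 2 — Transfer function: H(jω) = 1/(1 + jωRC).
Step 3 — Denominator: 1 + jωRC = 1 + j·2249·1110·2.95e-05 = 1 + j73.66.
Step 4 — H = 0.0001843 - j0.01357.
Step 5 — Magnitude: |H| = 0.01358 (-37.3 dB); phase: φ = -89.2°.

|H| = 0.01358 (-37.3 dB), φ = -89.2°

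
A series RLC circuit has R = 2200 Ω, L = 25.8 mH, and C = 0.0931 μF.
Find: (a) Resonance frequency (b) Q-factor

Step 1 — Resonance condition Im(Z)=0 gives ω₀ = 1/√(LC).
Step 2 — ω₀ = 1/√(0.0258·9.31e-08) = 2.04e+04 rad/s.
Step 3 — f₀ = ω₀/(2π) = 3247 Hz.
Step 4 — Series Q: Q = ω₀L/R = 2.04e+04·0.0258/2200 = 0.2393.

(a) f₀ = 3247 Hz  (b) Q = 0.2393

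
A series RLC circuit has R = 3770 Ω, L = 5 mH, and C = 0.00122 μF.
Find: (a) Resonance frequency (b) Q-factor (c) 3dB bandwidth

Step 1 — Resonance: ω₀ = 1/√(LC) = 1/√(0.005·1.22e-09) = 4.049e+05 rad/s.
Step 2 — f₀ = ω₀/(2π) = 6.444e+04 Hz.
Step 3 — Series Q: Q = ω₀L/R = 4.049e+05·0.005/3770 = 0.537.
Step 4 — Bandwidth: Δω = ω₀/Q = 7.54e+05 rad/s; BW = Δω/(2π) = 1.2e+05 Hz.

(a) f₀ = 6.444e+04 Hz  (b) Q = 0.537  (c) BW = 1.2e+05 Hz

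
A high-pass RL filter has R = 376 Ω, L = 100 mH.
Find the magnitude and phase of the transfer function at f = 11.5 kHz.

Step 1 — Angular frequency: ω = 2π·1.15e+04 = 7.226e+04 rad/s.
Step 2 — Transfer function: H(jω) = jωL/(R + jωL).
Step 3 — Numerator jωL = j·7226; denominator R + jωL = 376 + j7226.
Step 4 — H = 0.9973 + j0.0519.
Step 5 — Magnitude: |H| = 0.9986 (-0.0 dB); phase: φ = 3.0°.

|H| = 0.9986 (-0.0 dB), φ = 3.0°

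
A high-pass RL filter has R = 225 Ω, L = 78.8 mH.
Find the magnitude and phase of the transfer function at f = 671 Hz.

Step 1 — Angular frequency: ω = 2π·671 = 4216 rad/s.
Step 2 — Transfer function: H(jω) = jωL/(R + jωL).
Step 3 — Numerator jωL = j·332.2; denominator R + jωL = 225 + j332.2.
Step 4 — H = 0.6856 + j0.4643.
Step 5 — Magnitude: |H| = 0.828 (-1.6 dB); phase: φ = 34.1°.

|H| = 0.828 (-1.6 dB), φ = 34.1°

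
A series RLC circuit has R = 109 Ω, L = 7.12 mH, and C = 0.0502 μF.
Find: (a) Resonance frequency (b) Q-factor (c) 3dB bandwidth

Step 1 — Resonance: ω₀ = 1/√(LC) = 1/√(0.00712·5.02e-08) = 5.289e+04 rad/s.
Step 2 — f₀ = ω₀/(2π) = 8418 Hz.
Step 3 — Series Q: Q = ω₀L/R = 5.289e+04·0.00712/109 = 3.455.
Step 4 — Bandwidth: Δω = ω₀/Q = 1.531e+04 rad/s; BW = Δω/(2π) = 2437 Hz.

(a) f₀ = 8418 Hz  (b) Q = 3.455  (c) BW = 2437 Hz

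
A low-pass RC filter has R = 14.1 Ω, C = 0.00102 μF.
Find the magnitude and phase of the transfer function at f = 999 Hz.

Step 1 — Angular frequency: ω = 2π·999 = 6277 rad/s.
Step 2 — Transfer function: H(jω) = 1/(1 + jωRC).
Step 3 — Denominator: 1 + jωRC = 1 + j·6277·14.1·1.02e-09 = 1 + j9.027e-05.
Step 4 — H = 1 - j9.027e-05.
Step 5 — Magnitude: |H| = 1 (-0.0 dB); phase: φ = -0.0°.

|H| = 1 (-0.0 dB), φ = -0.0°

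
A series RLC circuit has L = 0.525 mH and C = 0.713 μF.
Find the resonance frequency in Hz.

Step 1 — Resonance condition Im(Z)=0 gives ω₀ = 1/√(LC).
Step 2 — ω₀ = 1/√(0.000525·7.13e-07) = 5.169e+04 rad/s.
Step 3 — f₀ = ω₀/(2π) = 8226 Hz.

f₀ = 8226 Hz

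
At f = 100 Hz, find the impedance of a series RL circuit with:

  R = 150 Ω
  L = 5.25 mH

Step 1 — Angular frequency: ω = 2π·f = 2π·100 = 628.3 rad/s.
Step 2 — Component impedances:
  R: Z = R = 150 Ω
  L: Z = jωL = j·628.3·0.00525 = 0 + j3.299 Ω
Step 3 — Series combination: Z_total = R + L = 150 + j3.299 Ω = 150∠1.3° Ω.

Z = 150 + j3.299 Ω = 150∠1.3° Ω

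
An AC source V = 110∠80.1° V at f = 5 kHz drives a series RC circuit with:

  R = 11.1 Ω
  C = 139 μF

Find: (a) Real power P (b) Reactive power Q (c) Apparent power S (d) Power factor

Step 1 — Angular frequency: ω = 2π·f = 2π·5000 = 3.142e+04 rad/s.
Step 2 — Component impedances:
  R: Z = R = 11.1 Ω
  C: Z = 1/(jωC) = -j/(ω·C) = 0 - j0.229 Ω
Step 3 — Series combination: Z_total = R + C = 11.1 - j0.229 Ω = 11.1∠-1.2° Ω.
Step 4 — Source phasor: V = 110∠80.1° V = 18.91 + j108.4 V.
Step 5 — Current: I = V / Z = 1.502 + j9.793 A = 9.908∠81.3° A.
Step 6 — Complex power: S = V·I* = 1090 - j22.48 VA.
Step 7 — Real power: P = Re(S) = 1090 W.
Step 8 — Reactive power: Q = Im(S) = -22.48 VAR.
Step 9 — Apparent power: |S| = 1090 VA.
Step 10 — Power factor: PF = P/|S| = 0.9998 (leading).

(a) P = 1090 W  (b) Q = -22.48 VAR  (c) S = 1090 VA  (d) PF = 0.9998 (leading)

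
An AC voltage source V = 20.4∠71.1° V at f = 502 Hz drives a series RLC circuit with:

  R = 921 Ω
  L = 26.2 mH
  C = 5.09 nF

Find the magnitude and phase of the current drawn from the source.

Step 1 — Angular frequency: ω = 2π·f = 2π·502 = 3154 rad/s.
Step 2 — Component impedances:
  R: Z = R = 921 Ω
  L: Z = jωL = j·3154·0.0262 = 0 + j82.64 Ω
  C: Z = 1/(jωC) = -j/(ω·C) = 0 - j6.229e+04 Ω
Step 3 — Series combination: Z_total = R + L + C = 921 - j6.22e+04 Ω = 6.221e+04∠-89.2° Ω.
Step 4 — Source phasor: V = 20.4∠71.1° V = 6.608 + j19.3 V.
Step 5 — Ohm's law: I = V / Z_total = (6.608 + j19.3) / (921 - j6.22e+04) = -0.0003086 + j0.0001108 A.
Step 6 — Convert to polar: |I| = 0.0003279 A, ∠I = 160.3°.

I = 0.0003279∠160.3° A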